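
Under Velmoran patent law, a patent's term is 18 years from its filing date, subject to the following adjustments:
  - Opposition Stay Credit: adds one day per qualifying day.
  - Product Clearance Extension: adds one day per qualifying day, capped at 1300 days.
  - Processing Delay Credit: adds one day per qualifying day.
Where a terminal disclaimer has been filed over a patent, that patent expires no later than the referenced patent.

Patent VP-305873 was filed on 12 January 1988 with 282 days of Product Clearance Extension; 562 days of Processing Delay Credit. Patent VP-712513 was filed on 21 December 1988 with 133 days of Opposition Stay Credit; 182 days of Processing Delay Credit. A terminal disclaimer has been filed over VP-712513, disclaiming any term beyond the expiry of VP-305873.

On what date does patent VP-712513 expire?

November 1, 2007

Natural term of VP-712513:
  Base: filing + 18 years → 21 December 2006.
  Opposition Stay Credit: +133 days → 3 May 2007.
  Processing Delay Credit: +182 days → 1 November 2007.
Expiry of referenced patent VP-305873:
  Base: filing + 18 years → 12 January 2006.
  Product Clearance Extension: 282 days (within the 1300-day cap) → +282 days → 21 October 2006.
  Processing Delay Credit: +562 days → 5 May 2008.
Terminal disclaimer: VP-712513 expires on the earlier of 1 November 2007 and 5 May 2008.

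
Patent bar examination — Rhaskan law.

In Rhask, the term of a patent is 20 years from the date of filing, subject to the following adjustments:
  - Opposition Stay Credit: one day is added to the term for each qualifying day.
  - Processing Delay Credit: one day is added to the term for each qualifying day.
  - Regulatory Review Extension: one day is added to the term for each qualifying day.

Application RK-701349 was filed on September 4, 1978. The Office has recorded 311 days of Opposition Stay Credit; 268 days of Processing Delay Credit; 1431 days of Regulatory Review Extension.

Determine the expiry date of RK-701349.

Base term: filing date + 20 years → 4 September 1998.
Opposition Stay Credit: +311 days → 12 July 1999.
Processing Delay Credit: +268 days → 5 April 2000.
Regulatory Review Extension: +1431 days → 6 March 2004.

March 6, 2004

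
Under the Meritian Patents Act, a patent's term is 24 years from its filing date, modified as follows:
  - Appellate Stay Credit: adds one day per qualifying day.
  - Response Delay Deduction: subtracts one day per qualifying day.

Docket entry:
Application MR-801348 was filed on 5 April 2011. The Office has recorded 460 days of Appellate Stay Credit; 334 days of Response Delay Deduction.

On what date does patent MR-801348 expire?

Base term: filing date + 24 years → 5 April 2035.
Appellate Stay Credit: +460 days → 8 July 2036.
Response Delay Deduction: −334 days → 9 August 2035.

2035-08-09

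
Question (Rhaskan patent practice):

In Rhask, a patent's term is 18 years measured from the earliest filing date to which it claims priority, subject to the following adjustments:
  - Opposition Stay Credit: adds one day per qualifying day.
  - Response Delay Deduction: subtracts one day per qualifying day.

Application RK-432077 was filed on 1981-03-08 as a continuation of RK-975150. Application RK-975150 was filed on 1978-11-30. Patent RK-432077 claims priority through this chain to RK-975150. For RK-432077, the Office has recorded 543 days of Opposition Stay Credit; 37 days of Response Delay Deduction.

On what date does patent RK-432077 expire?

Earliest priority filing: 30 November 1978.
Base term: 30 November 1978 + 18 years → 30 November 1996.
Opposition Stay Credit: +543 days → 27 May 1998.
Response Delay Deduction: −37 days → 20 April 1998.

April 20, 1998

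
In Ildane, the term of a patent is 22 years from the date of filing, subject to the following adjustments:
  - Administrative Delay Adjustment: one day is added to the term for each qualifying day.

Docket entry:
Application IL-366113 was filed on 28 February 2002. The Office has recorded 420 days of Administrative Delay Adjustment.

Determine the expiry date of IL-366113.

Base term: filing date + 22 years → 28 February 2024.
Administrative Delay Adjustment: +420 days → 23 April 2025.

April 23, 2025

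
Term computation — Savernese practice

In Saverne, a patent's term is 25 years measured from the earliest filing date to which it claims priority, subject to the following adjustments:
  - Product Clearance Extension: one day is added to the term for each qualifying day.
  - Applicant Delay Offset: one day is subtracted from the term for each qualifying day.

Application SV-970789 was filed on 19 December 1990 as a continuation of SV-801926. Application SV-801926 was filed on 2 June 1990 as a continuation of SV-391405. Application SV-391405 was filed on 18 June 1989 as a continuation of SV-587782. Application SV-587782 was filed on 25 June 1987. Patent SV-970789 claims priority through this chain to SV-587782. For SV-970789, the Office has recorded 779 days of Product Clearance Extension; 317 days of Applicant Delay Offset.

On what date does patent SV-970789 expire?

2013-09-30

Earliest priority filing: 25 June 1987.
Base term: 25 June 1987 + 25 years → 25 June 2012.
Product Clearance Extension: +779 days → 13 August 2014.
Applicant Delay Offset: −317 days → 30 September 2013.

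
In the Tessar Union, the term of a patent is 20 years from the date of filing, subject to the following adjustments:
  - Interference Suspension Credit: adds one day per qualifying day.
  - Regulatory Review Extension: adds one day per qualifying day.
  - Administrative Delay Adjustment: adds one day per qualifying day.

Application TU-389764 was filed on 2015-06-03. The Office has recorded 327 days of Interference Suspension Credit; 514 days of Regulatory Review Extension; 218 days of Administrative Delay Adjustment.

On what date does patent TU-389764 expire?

2038-04-27

Base term: filing date + 20 years → 3 June 2035.
Interference Suspension Credit: +327 days → 25 April 2036.
Regulatory Review Extension: +514 days → 21 September 2037.
Administrative Delay Adjustment: +218 days → 27 April 2038.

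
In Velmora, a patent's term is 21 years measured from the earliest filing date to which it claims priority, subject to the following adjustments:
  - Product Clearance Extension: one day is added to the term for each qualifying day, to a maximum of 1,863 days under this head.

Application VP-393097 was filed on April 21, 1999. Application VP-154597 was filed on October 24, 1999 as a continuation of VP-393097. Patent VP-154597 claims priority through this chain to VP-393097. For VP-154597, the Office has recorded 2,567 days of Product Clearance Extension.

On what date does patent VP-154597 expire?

Earliest priority filing: 21 April 1999.
Base term: 21 April 1999 + 21 years → 21 April 2020.
Product Clearance Extension: 2567 days claimed exceeds the 1863-day cap, so +1863 days → 28 May 2025.

May 28, 2025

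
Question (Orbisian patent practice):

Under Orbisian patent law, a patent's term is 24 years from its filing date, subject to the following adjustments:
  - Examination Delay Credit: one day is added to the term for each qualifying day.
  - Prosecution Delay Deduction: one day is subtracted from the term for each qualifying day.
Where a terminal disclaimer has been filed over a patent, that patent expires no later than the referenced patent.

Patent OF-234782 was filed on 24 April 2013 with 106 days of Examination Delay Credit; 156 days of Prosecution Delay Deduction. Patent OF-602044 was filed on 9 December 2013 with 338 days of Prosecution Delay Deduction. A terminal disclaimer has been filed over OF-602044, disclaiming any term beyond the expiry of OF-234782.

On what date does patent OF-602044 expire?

2037-01-05

Natural term of OF-602044:
  Base: filing + 24 years → 9 December 2037.
  Prosecution Delay Deduction: −338 days → 5 January 2037.
Expiry of referenced patent OF-234782:
  Base: filing + 24 years → 24 April 2037.
  Examination Delay Credit: +106 days → 8 August 2037.
  Prosecution Delay Deduction: −156 days → 5 March 2037.
Terminal disclaimer: OF-602044 expires on the earlier of 5 January 2037 and 5 March 2037.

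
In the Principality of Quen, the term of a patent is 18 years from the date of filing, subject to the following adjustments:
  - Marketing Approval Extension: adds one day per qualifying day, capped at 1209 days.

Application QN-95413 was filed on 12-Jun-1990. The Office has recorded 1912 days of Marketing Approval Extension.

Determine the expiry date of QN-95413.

Base term: filing date + 18 years → 12 June 2008.
Marketing Approval Extension: 1912 days claimed exceeds the 1209-day cap, so +1209 days → 4 October 2011.

October 4, 2011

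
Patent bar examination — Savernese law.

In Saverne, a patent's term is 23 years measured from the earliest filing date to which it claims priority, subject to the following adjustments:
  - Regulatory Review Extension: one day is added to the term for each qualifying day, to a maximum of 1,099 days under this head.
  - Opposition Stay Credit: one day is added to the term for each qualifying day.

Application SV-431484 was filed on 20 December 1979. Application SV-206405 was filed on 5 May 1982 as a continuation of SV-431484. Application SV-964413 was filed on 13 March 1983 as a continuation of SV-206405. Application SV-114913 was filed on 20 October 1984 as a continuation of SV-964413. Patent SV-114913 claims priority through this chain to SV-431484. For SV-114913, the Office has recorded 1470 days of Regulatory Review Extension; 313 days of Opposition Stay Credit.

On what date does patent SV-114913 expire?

Earliest priority filing: 20 December 1979.
Base term: 20 December 1979 + 23 years → 20 December 2002.
Regulatory Review Extension: 1470 days claimed exceeds the 1099-day cap, so +1099 days → 23 December 2005.
Opposition Stay Credit: +313 days → 1 November 2006.

November 1, 2006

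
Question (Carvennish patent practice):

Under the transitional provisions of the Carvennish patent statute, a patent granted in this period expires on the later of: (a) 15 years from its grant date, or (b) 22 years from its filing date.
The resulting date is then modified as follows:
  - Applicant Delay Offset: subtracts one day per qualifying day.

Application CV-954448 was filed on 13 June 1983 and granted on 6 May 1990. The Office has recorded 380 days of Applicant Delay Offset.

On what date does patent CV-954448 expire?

(a) grant + 15 years → 6 May 2005.
(b) filing + 22 years → 13 June 2005.
Later of the two: 13 June 2005.
Applicant Delay Offset: −380 days → 29 May 2004.

May 29, 2004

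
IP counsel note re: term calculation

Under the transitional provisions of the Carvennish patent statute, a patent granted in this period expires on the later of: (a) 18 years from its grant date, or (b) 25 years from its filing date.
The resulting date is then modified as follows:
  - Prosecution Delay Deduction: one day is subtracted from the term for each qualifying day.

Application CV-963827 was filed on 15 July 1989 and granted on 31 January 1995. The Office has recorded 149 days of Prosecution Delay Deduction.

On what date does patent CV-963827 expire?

(a) grant + 18 years → 31 January 2013.
(b) filing + 25 years → 15 July 2014.
Later of the two: 15 July 2014.
Prosecution Delay Deduction: −149 days → 16 February 2014.

2014-02-16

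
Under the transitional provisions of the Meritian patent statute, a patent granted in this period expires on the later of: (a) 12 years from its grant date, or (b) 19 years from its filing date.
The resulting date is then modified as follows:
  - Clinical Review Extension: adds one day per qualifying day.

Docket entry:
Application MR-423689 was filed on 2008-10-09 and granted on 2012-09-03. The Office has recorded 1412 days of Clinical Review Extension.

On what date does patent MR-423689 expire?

(a) grant + 12 years → 3 September 2024.
(b) filing + 19 years → 9 October 2027.
Later of the two: 9 October 2027.
Clinical Review Extension: +1412 days → 21 August 2031.

August 21, 2031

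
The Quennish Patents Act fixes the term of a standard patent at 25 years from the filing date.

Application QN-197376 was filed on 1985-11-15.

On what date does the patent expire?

November 15, 2010

Filing date + 25 years → 15 November 2010.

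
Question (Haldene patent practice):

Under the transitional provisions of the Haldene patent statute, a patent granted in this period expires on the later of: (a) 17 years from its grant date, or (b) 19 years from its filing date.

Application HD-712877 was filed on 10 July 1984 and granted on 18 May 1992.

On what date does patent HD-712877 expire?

(a) grant + 17 years → 18 May 2009.
(b) filing + 19 years → 10 July 2003.
Later of the two: 18 May 2009.

May 18, 2009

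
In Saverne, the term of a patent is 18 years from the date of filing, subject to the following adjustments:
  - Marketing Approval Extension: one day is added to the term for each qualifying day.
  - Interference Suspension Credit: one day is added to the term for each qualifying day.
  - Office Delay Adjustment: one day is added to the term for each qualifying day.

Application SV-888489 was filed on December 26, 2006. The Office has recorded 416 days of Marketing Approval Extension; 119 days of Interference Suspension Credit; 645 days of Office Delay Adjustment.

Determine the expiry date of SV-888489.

Base term: filing date + 18 years → 26 December 2024.
Marketing Approval Extension: +416 days → 15 February 2026.
Interference Suspension Credit: +119 days → 14 June 2026.
Office Delay Adjustment: +645 days → 20 March 2028.

2028-03-20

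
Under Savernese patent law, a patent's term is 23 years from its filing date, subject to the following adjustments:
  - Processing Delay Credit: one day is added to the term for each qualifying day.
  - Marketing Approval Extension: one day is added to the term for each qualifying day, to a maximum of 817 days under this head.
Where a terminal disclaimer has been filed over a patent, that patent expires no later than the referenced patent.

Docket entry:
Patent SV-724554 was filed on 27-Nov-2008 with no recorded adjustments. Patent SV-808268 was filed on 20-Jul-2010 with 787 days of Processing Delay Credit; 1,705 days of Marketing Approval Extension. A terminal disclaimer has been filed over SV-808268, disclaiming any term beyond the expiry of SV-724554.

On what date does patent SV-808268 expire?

November 27, 2031

Natural term of SV-808268:
  Base: filing + 23 years → 20 July 2033.
  Processing Delay Credit: +787 days → 15 September 2035.
  Marketing Approval Extension: 1705 days claimed exceeds the 817-day cap, so +817 days → 10 December 2037.
Expiry of referenced patent SV-724554:
  Base: filing + 23 years → 27 November 2031.
Terminal disclaimer: SV-808268 expires on the earlier of 10 December 2037 and 27 November 2031.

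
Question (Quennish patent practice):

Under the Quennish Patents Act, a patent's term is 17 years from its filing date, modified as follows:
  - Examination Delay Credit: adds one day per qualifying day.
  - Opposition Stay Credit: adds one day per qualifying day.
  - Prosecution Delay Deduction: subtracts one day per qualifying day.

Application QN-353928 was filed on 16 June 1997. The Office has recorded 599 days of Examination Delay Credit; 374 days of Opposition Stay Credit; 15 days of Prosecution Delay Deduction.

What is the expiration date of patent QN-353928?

Base term: filing date + 17 years → 16 June 2014.
Examination Delay Credit: +599 days → 5 February 2016.
Opposition Stay Credit: +374 days → 13 February 2017.
Prosecution Delay Deduction: −15 days → 29 January 2017.

2017-01-29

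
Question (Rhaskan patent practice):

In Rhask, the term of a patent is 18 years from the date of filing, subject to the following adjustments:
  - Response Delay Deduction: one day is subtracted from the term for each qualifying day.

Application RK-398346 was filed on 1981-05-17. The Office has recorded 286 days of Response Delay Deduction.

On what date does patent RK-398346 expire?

Base term: filing date + 18 years → 17 May 1999.
Response Delay Deduction: −286 days → 4 August 1998.

August 4, 1998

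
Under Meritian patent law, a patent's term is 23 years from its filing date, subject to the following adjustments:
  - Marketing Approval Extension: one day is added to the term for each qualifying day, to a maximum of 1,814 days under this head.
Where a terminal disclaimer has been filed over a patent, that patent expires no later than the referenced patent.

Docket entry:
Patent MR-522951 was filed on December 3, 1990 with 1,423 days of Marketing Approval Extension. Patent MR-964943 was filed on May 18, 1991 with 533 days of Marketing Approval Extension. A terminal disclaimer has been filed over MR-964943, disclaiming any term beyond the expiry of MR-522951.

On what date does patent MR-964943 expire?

Natural term of MR-964943:
  Base: filing + 23 years → 18 May 2014.
  Marketing Approval Extension: 533 days (within the 1814-day cap) → +533 days → 2 November 2015.
Expiry of referenced patent MR-522951:
  Base: filing + 23 years → 3 December 2013.
  Marketing Approval Extension: 1423 days (within the 1814-day cap) → +1423 days → 26 October 2017.
Terminal disclaimer: MR-964943 expires on the earlier of 2 November 2015 and 26 October 2017.

2015-11-02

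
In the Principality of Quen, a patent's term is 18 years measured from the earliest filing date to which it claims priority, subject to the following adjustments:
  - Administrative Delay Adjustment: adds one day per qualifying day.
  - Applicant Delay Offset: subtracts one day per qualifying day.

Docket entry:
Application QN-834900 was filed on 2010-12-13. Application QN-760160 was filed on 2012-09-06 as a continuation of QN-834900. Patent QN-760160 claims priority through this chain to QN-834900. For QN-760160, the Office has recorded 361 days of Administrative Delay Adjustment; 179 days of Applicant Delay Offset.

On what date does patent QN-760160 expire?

Earliest priority filing: 13 December 2010.
Base term: 13 December 2010 + 18 years → 13 December 2028.
Administrative Delay Adjustment: +361 days → 9 December 2029.
Applicant Delay Offset: −179 days → 13 June 2029.

June 13, 2029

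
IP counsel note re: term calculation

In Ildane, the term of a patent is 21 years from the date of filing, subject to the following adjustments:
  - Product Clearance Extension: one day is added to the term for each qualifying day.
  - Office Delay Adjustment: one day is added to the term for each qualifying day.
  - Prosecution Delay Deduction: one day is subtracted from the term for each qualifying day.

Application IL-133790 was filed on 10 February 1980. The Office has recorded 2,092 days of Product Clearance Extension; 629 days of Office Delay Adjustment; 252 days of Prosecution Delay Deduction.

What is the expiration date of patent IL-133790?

2007-11-15

Base term: filing date + 21 years → 10 February 2001.
Product Clearance Extension: +2092 days → 3 November 2006.
Office Delay Adjustment: +629 days → 24 July 2008.
Prosecution Delay Deduction: −252 days → 15 November 2007.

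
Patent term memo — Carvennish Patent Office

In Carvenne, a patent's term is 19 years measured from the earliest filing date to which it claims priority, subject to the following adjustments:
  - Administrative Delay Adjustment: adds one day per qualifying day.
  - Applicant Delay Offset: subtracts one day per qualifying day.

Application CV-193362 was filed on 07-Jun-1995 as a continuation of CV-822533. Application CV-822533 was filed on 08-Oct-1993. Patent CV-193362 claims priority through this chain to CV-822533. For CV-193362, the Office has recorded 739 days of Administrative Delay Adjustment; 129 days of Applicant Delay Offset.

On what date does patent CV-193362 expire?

2014-06-10

Earliest priority filing: 8 October 1993.
Base term: 8 October 1993 + 19 years → 8 October 2012.
Administrative Delay Adjustment: +739 days → 17 October 2014.
Applicant Delay Offset: −129 days → 10 June 2014.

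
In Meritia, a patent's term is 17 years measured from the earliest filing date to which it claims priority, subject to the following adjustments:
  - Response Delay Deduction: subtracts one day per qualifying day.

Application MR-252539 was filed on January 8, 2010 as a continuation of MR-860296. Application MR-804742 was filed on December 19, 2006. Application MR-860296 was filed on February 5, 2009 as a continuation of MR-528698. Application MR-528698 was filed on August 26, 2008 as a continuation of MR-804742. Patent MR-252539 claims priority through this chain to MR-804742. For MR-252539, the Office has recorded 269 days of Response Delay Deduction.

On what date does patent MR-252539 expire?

Earliest priority filing: 19 December 2006.
Base term: 19 December 2006 + 17 years → 19 December 2023.
Response Delay Deduction: −269 days → 25 March 2023.

2023-03-25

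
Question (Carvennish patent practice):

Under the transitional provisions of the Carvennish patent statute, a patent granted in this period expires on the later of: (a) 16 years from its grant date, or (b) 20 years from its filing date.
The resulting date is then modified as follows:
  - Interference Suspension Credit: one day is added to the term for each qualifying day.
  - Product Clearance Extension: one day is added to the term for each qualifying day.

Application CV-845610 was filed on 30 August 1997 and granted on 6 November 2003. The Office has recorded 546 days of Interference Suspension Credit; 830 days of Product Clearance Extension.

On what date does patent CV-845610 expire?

(a) grant + 16 years → 6 November 2019.
(b) filing + 20 years → 30 August 2017.
Later of the two: 6 November 2019.
Interference Suspension Credit: +546 days → 5 May 2021.
Product Clearance Extension: +830 days → 13 August 2023.

2023-08-13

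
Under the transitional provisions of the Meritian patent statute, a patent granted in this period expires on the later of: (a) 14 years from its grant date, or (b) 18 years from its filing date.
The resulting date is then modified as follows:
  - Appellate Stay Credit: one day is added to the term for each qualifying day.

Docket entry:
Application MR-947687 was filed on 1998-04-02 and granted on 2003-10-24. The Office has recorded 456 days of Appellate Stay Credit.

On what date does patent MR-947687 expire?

2019-01-23

(a) grant + 14 years → 24 October 2017.
(b) filing + 18 years → 2 April 2016.
Later of the two: 24 October 2017.
Appellate Stay Credit: +456 days → 23 January 2019.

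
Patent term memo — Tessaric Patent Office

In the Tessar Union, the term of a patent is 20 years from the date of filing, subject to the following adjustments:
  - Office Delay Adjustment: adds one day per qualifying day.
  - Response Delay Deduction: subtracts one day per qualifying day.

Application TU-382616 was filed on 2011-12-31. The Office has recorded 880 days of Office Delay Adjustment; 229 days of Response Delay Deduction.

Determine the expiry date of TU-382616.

October 12, 2033

Base term: filing date + 20 years → 31 December 2031.
Office Delay Adjustment: +880 days → 29 May 2034.
Response Delay Deduction: −229 days → 12 October 2033.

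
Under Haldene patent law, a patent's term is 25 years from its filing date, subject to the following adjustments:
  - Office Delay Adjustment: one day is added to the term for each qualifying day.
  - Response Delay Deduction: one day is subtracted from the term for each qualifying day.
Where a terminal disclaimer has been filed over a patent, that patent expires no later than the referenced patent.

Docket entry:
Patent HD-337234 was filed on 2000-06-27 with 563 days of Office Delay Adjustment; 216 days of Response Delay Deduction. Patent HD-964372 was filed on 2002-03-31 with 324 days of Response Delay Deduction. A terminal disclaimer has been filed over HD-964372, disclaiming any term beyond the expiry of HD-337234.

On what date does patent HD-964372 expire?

2026-05-11

Natural term of HD-964372:
  Base: filing + 25 years → 31 March 2027.
  Response Delay Deduction: −324 days → 11 May 2026.
Expiry of referenced patent HD-337234:
  Base: filing + 25 years → 27 June 2025.
  Office Delay Adjustment: +563 days → 11 January 2027.
  Response Delay Deduction: −216 days → 9 June 2026.
Terminal disclaimer: HD-964372 expires on the earlier of 11 May 2026 and 9 June 2026.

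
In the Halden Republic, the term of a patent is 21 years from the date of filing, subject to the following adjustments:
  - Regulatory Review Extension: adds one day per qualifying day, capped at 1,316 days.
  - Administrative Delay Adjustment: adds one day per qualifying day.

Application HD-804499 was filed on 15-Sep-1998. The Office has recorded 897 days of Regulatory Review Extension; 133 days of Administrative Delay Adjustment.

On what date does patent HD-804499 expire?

Base term: filing date + 21 years → 15 September 2019.
Regulatory Review Extension: 897 days (within the 1316-day cap) → +897 days → 28 February 2022.
Administrative Delay Adjustment: +133 days → 11 July 2022.

2022-07-11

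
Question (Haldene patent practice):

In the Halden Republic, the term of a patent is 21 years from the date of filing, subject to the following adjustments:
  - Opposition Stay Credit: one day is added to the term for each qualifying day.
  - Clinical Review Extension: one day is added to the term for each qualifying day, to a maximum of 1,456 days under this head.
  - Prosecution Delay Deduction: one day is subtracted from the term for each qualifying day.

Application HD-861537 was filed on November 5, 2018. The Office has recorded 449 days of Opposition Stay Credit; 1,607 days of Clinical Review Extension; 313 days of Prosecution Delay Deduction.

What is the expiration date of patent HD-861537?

Base term: filing date + 21 years → 5 November 2039.
Opposition Stay Credit: +449 days → 27 January 2041.
Clinical Review Extension: 1607 days claimed exceeds the 1456-day cap, so +1456 days → 22 January 2045.
Prosecution Delay Deduction: −313 days → 15 March 2044.

2044-03-15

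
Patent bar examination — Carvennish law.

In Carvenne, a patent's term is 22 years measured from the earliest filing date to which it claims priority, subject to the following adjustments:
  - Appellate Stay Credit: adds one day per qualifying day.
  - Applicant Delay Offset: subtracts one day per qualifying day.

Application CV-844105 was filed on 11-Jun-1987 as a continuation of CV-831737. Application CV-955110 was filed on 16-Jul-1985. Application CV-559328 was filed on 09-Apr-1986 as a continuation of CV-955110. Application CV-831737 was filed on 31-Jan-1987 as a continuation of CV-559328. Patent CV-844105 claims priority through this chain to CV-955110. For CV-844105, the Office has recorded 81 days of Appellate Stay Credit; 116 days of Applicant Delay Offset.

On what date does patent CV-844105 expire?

2007-06-11

Earliest priority filing: 16 July 1985.
Base term: 16 July 1985 + 22 years → 16 July 2007.
Appellate Stay Credit: +81 days → 5 October 2007.
Applicant Delay Offset: −116 days → 11 June 2007.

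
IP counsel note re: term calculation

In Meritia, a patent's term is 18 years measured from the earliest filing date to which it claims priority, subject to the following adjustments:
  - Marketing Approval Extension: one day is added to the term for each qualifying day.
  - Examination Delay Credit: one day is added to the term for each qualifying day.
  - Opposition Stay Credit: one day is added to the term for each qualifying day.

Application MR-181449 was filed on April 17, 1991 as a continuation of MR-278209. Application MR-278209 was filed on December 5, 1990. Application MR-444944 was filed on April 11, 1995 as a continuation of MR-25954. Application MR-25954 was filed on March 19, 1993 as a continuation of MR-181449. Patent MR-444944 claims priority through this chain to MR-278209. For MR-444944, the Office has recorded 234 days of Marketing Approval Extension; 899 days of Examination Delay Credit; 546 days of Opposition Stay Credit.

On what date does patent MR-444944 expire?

2013-07-11

Earliest priority filing: 5 December 1990.
Base term: 5 December 1990 + 18 years → 5 December 2008.
Marketing Approval Extension: +234 days → 27 July 2009.
Examination Delay Credit: +899 days → 12 January 2012.
Opposition Stay Credit: +546 days → 11 July 2013.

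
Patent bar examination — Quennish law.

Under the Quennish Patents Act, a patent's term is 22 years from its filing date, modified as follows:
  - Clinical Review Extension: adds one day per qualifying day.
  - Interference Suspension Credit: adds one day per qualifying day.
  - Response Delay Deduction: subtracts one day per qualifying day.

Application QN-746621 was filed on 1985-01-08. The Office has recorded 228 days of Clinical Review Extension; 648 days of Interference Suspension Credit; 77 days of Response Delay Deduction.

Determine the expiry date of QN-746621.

Base term: filing date + 22 years → 8 January 2007.
Clinical Review Extension: +228 days → 24 August 2007.
Interference Suspension Credit: +648 days → 2 June 2009.
Response Delay Deduction: −77 days → 17 March 2009.

2009-03-17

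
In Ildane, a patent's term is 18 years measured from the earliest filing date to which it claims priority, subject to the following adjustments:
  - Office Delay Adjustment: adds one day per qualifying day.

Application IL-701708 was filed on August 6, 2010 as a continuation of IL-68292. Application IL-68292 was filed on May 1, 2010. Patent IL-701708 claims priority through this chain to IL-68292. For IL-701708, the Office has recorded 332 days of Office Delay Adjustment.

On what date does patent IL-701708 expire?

2029-03-29

Earliest priority filing: 1 May 2010.
Base term: 1 May 2010 + 18 years → 1 May 2028.
Office Delay Adjustment: +332 days → 29 March 2029.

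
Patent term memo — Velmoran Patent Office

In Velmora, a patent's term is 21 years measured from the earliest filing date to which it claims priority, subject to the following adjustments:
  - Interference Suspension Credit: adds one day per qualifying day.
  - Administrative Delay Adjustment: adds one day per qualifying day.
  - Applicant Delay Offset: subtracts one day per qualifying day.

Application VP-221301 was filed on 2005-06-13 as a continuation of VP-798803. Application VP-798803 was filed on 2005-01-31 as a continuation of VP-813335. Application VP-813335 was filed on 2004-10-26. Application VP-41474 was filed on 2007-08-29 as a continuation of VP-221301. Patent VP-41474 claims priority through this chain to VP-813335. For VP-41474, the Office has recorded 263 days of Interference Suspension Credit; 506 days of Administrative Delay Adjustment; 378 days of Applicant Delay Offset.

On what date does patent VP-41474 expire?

Earliest priority filing: 26 October 2004.
Base term: 26 October 2004 + 21 years → 26 October 2025.
Interference Suspension Credit: +263 days → 16 July 2026.
Administrative Delay Adjustment: +506 days → 4 December 2027.
Applicant Delay Offset: −378 days → 21 November 2026.

November 21, 2026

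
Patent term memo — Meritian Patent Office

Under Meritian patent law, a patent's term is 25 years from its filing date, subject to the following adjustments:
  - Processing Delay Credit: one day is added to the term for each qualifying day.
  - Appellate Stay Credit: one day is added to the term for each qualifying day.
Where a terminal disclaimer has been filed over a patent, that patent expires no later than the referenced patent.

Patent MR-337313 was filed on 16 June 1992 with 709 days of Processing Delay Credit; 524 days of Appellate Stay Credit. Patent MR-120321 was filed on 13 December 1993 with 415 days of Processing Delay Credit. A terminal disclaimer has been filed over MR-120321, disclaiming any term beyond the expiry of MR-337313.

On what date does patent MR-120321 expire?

Natural term of MR-120321:
  Base: filing + 25 years → 13 December 2018.
  Processing Delay Credit: +415 days → 1 February 2020.
Expiry of referenced patent MR-337313:
  Base: filing + 25 years → 16 June 2017.
  Processing Delay Credit: +709 days → 26 May 2019.
  Appellate Stay Credit: +524 days → 31 October 2020.
Terminal disclaimer: MR-120321 expires on the earlier of 1 February 2020 and 31 October 2020.

2020-02-01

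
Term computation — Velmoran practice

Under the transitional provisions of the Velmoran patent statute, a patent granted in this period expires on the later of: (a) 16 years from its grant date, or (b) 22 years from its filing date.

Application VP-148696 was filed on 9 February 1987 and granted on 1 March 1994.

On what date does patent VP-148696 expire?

March 1, 2010

(a) grant + 16 years → 1 March 2010.
(b) filing + 22 years → 9 February 2009.
Later of the two: 1 March 2010.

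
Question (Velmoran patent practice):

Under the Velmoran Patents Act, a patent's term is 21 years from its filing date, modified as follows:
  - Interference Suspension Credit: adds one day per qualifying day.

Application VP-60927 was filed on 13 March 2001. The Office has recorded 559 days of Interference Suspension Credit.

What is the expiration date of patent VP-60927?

September 23, 2023

Base term: filing date + 21 years → 13 March 2022.
Interference Suspension Credit: +559 days → 23 September 2023.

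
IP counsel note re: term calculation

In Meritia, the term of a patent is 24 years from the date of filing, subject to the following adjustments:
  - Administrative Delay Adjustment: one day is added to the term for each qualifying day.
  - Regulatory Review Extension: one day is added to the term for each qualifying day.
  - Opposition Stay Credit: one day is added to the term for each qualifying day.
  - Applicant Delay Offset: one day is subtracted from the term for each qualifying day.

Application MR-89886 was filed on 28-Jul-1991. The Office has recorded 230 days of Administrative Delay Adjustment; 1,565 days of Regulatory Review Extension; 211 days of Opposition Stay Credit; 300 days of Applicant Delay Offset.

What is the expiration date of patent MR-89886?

Base term: filing date + 24 years → 28 July 2015.
Administrative Delay Adjustment: +230 days → 14 March 2016.
Regulatory Review Extension: +1565 days → 26 June 2020.
Opposition Stay Credit: +211 days → 23 January 2021.
Applicant Delay Offset: −300 days → 29 March 2020.

2020-03-29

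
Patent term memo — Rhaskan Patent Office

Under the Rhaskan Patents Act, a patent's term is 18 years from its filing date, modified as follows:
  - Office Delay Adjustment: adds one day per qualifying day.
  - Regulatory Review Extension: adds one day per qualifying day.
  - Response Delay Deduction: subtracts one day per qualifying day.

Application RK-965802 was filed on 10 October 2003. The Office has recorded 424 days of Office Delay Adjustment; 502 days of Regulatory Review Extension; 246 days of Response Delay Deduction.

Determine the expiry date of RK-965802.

2023-08-21

Base term: filing date + 18 years → 10 October 2021.
Office Delay Adjustment: +424 days → 8 December 2022.
Regulatory Review Extension: +502 days → 23 April 2024.
Response Delay Deduction: −246 days → 21 August 2023.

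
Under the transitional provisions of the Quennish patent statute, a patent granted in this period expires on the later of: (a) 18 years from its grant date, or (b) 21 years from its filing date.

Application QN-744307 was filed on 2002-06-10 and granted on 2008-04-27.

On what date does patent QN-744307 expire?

2026-04-27

(a) grant + 18 years → 27 April 2026.
(b) filing + 21 years → 10 June 2023.
Later of the two: 27 April 2026.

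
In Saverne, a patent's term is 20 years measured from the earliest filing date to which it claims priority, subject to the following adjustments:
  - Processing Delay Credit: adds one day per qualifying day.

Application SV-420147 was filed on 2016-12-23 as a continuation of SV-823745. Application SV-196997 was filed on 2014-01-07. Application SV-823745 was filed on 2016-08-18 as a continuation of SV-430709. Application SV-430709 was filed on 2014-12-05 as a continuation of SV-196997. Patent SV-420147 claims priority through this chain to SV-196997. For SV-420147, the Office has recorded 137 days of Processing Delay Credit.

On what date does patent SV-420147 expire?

May 24, 2034

Earliest priority filing: 7 January 2014.
Base term: 7 January 2014 + 20 years → 7 January 2034.
Processing Delay Credit: +137 days → 24 May 2034.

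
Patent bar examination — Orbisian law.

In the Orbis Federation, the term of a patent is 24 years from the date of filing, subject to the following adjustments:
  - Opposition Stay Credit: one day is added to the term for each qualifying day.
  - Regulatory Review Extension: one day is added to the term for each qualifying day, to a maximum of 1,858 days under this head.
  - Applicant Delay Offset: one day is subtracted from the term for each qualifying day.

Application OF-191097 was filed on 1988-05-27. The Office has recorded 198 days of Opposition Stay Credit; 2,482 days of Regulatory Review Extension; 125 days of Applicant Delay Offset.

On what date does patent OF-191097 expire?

2017-09-09

Base term: filing date + 24 years → 27 May 2012.
Opposition Stay Credit: +198 days → 11 December 2012.
Regulatory Review Extension: 2482 days claimed exceeds the 1858-day cap, so +1858 days → 12 January 2018.
Applicant Delay Offset: −125 days → 9 September 2017.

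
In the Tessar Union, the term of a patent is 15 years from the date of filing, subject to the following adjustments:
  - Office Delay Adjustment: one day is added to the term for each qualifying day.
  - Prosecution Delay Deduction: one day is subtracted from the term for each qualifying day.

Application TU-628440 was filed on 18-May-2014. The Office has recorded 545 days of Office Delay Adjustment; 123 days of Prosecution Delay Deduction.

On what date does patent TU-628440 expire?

Base term: filing date + 15 years → 18 May 2029.
Office Delay Adjustment: +545 days → 14 November 2030.
Prosecution Delay Deduction: −123 days → 14 July 2030.

2030-07-14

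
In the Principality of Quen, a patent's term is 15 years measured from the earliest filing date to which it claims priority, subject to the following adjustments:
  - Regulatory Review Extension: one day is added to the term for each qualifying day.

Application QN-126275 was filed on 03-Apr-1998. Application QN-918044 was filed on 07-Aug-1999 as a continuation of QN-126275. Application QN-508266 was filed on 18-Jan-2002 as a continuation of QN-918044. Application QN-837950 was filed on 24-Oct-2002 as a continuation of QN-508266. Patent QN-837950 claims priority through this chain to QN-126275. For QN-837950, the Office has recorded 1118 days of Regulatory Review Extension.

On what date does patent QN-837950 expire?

April 25, 2016

Earliest priority filing: 3 April 1998.
Base term: 3 April 1998 + 15 years → 3 April 2013.
Regulatory Review Extension: +1118 days → 25 April 2016.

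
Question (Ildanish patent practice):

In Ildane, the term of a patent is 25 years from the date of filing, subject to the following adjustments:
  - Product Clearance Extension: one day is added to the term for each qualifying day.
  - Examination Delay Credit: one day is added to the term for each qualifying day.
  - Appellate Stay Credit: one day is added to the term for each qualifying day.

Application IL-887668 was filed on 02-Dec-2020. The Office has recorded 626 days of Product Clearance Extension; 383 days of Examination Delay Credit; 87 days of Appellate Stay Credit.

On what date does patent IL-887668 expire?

December 2, 2048

Base term: filing date + 25 years → 2 December 2045.
Product Clearance Extension: +626 days → 20 August 2047.
Examination Delay Credit: +383 days → 6 September 2048.
Appellate Stay Credit: +87 days → 2 December 2048.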